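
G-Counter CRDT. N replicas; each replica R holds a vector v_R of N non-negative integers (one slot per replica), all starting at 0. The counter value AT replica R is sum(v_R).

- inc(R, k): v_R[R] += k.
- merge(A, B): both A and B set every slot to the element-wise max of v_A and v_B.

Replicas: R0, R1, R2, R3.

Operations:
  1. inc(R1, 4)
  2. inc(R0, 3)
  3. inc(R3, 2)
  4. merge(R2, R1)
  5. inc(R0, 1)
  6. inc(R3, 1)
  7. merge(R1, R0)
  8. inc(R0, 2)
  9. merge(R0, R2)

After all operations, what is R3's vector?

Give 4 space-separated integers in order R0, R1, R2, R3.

Answer: 0 0 0 3

Derivation:
Op 1: inc R1 by 4 -> R1=(0,4,0,0) value=4
Op 2: inc R0 by 3 -> R0=(3,0,0,0) value=3
Op 3: inc R3 by 2 -> R3=(0,0,0,2) value=2
Op 4: merge R2<->R1 -> R2=(0,4,0,0) R1=(0,4,0,0)
Op 5: inc R0 by 1 -> R0=(4,0,0,0) value=4
Op 6: inc R3 by 1 -> R3=(0,0,0,3) value=3
Op 7: merge R1<->R0 -> R1=(4,4,0,0) R0=(4,4,0,0)
Op 8: inc R0 by 2 -> R0=(6,4,0,0) value=10
Op 9: merge R0<->R2 -> R0=(6,4,0,0) R2=(6,4,0,0)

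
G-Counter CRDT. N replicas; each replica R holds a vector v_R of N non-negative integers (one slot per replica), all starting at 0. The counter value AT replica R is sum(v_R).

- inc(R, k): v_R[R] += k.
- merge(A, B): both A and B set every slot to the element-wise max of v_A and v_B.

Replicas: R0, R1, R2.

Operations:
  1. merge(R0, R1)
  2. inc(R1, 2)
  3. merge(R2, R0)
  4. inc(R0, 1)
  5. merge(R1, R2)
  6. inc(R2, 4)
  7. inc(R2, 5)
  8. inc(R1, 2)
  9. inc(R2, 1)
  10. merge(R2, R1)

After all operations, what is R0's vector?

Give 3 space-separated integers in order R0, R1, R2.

Op 1: merge R0<->R1 -> R0=(0,0,0) R1=(0,0,0)
Op 2: inc R1 by 2 -> R1=(0,2,0) value=2
Op 3: merge R2<->R0 -> R2=(0,0,0) R0=(0,0,0)
Op 4: inc R0 by 1 -> R0=(1,0,0) value=1
Op 5: merge R1<->R2 -> R1=(0,2,0) R2=(0,2,0)
Op 6: inc R2 by 4 -> R2=(0,2,4) value=6
Op 7: inc R2 by 5 -> R2=(0,2,9) value=11
Op 8: inc R1 by 2 -> R1=(0,4,0) value=4
Op 9: inc R2 by 1 -> R2=(0,2,10) value=12
Op 10: merge R2<->R1 -> R2=(0,4,10) R1=(0,4,10)

Answer: 1 0 0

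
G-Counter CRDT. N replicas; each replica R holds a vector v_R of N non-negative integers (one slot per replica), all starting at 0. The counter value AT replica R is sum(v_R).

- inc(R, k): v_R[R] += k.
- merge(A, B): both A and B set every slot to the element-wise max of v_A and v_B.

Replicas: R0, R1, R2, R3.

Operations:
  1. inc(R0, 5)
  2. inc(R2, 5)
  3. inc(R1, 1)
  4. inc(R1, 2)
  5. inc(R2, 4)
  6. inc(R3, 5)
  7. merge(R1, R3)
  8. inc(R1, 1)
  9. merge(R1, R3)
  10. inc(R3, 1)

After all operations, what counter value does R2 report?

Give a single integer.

Answer: 9

Derivation:
Op 1: inc R0 by 5 -> R0=(5,0,0,0) value=5
Op 2: inc R2 by 5 -> R2=(0,0,5,0) value=5
Op 3: inc R1 by 1 -> R1=(0,1,0,0) value=1
Op 4: inc R1 by 2 -> R1=(0,3,0,0) value=3
Op 5: inc R2 by 4 -> R2=(0,0,9,0) value=9
Op 6: inc R3 by 5 -> R3=(0,0,0,5) value=5
Op 7: merge R1<->R3 -> R1=(0,3,0,5) R3=(0,3,0,5)
Op 8: inc R1 by 1 -> R1=(0,4,0,5) value=9
Op 9: merge R1<->R3 -> R1=(0,4,0,5) R3=(0,4,0,5)
Op 10: inc R3 by 1 -> R3=(0,4,0,6) value=10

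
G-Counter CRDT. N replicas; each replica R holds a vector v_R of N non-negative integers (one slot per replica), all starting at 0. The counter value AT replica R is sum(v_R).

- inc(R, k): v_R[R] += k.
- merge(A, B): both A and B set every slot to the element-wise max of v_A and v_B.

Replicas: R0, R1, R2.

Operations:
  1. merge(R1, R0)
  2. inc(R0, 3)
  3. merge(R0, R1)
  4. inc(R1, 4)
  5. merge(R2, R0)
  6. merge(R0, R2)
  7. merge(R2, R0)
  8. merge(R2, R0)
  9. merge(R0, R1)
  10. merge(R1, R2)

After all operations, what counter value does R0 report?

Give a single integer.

Op 1: merge R1<->R0 -> R1=(0,0,0) R0=(0,0,0)
Op 2: inc R0 by 3 -> R0=(3,0,0) value=3
Op 3: merge R0<->R1 -> R0=(3,0,0) R1=(3,0,0)
Op 4: inc R1 by 4 -> R1=(3,4,0) value=7
Op 5: merge R2<->R0 -> R2=(3,0,0) R0=(3,0,0)
Op 6: merge R0<->R2 -> R0=(3,0,0) R2=(3,0,0)
Op 7: merge R2<->R0 -> R2=(3,0,0) R0=(3,0,0)
Op 8: merge R2<->R0 -> R2=(3,0,0) R0=(3,0,0)
Op 9: merge R0<->R1 -> R0=(3,4,0) R1=(3,4,0)
Op 10: merge R1<->R2 -> R1=(3,4,0) R2=(3,4,0)

Answer: 7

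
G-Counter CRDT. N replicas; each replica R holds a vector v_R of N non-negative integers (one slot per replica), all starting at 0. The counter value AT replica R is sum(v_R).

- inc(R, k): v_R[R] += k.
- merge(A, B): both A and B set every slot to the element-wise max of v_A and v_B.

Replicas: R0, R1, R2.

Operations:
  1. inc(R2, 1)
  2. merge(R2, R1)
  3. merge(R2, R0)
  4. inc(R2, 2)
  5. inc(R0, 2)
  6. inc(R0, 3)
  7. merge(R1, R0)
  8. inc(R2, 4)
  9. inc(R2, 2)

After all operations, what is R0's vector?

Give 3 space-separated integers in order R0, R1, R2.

Answer: 5 0 1

Derivation:
Op 1: inc R2 by 1 -> R2=(0,0,1) value=1
Op 2: merge R2<->R1 -> R2=(0,0,1) R1=(0,0,1)
Op 3: merge R2<->R0 -> R2=(0,0,1) R0=(0,0,1)
Op 4: inc R2 by 2 -> R2=(0,0,3) value=3
Op 5: inc R0 by 2 -> R0=(2,0,1) value=3
Op 6: inc R0 by 3 -> R0=(5,0,1) value=6
Op 7: merge R1<->R0 -> R1=(5,0,1) R0=(5,0,1)
Op 8: inc R2 by 4 -> R2=(0,0,7) value=7
Op 9: inc R2 by 2 -> R2=(0,0,9) value=9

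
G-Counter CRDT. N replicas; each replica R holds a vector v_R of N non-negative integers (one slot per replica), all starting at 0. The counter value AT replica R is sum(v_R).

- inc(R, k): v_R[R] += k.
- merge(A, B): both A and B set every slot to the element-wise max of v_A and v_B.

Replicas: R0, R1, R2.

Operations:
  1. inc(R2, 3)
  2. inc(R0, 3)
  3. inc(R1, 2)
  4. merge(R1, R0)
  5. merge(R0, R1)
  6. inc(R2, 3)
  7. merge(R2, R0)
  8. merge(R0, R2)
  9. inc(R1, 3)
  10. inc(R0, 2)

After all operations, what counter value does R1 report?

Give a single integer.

Answer: 8

Derivation:
Op 1: inc R2 by 3 -> R2=(0,0,3) value=3
Op 2: inc R0 by 3 -> R0=(3,0,0) value=3
Op 3: inc R1 by 2 -> R1=(0,2,0) value=2
Op 4: merge R1<->R0 -> R1=(3,2,0) R0=(3,2,0)
Op 5: merge R0<->R1 -> R0=(3,2,0) R1=(3,2,0)
Op 6: inc R2 by 3 -> R2=(0,0,6) value=6
Op 7: merge R2<->R0 -> R2=(3,2,6) R0=(3,2,6)
Op 8: merge R0<->R2 -> R0=(3,2,6) R2=(3,2,6)
Op 9: inc R1 by 3 -> R1=(3,5,0) value=8
Op 10: inc R0 by 2 -> R0=(5,2,6) value=13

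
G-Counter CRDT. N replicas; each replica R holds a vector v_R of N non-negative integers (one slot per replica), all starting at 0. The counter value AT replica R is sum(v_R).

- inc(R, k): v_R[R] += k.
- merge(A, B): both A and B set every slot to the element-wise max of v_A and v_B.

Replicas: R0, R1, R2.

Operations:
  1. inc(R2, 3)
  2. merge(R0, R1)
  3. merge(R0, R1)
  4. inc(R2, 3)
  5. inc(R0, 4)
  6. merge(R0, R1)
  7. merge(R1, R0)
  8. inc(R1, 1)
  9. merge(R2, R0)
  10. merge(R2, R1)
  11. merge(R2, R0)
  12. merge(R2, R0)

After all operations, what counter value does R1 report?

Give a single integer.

Answer: 11

Derivation:
Op 1: inc R2 by 3 -> R2=(0,0,3) value=3
Op 2: merge R0<->R1 -> R0=(0,0,0) R1=(0,0,0)
Op 3: merge R0<->R1 -> R0=(0,0,0) R1=(0,0,0)
Op 4: inc R2 by 3 -> R2=(0,0,6) value=6
Op 5: inc R0 by 4 -> R0=(4,0,0) value=4
Op 6: merge R0<->R1 -> R0=(4,0,0) R1=(4,0,0)
Op 7: merge R1<->R0 -> R1=(4,0,0) R0=(4,0,0)
Op 8: inc R1 by 1 -> R1=(4,1,0) value=5
Op 9: merge R2<->R0 -> R2=(4,0,6) R0=(4,0,6)
Op 10: merge R2<->R1 -> R2=(4,1,6) R1=(4,1,6)
Op 11: merge R2<->R0 -> R2=(4,1,6) R0=(4,1,6)
Op 12: merge R2<->R0 -> R2=(4,1,6) R0=(4,1,6)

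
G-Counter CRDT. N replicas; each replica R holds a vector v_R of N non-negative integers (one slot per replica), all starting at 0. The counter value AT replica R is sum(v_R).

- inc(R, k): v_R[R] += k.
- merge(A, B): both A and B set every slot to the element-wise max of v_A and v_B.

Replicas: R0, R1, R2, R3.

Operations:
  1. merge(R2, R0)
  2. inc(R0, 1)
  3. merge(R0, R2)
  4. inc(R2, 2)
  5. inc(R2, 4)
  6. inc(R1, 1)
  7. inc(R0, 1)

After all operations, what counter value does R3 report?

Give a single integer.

Answer: 0

Derivation:
Op 1: merge R2<->R0 -> R2=(0,0,0,0) R0=(0,0,0,0)
Op 2: inc R0 by 1 -> R0=(1,0,0,0) value=1
Op 3: merge R0<->R2 -> R0=(1,0,0,0) R2=(1,0,0,0)
Op 4: inc R2 by 2 -> R2=(1,0,2,0) value=3
Op 5: inc R2 by 4 -> R2=(1,0,6,0) value=7
Op 6: inc R1 by 1 -> R1=(0,1,0,0) value=1
Op 7: inc R0 by 1 -> R0=(2,0,0,0) value=2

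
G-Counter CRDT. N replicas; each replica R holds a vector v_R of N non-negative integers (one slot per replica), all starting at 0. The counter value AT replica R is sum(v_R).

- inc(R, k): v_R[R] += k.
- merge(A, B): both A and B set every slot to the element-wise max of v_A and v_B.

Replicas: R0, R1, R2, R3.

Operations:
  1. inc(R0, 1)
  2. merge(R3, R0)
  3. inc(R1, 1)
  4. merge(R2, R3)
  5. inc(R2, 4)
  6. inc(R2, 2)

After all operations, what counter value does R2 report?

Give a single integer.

Answer: 7

Derivation:
Op 1: inc R0 by 1 -> R0=(1,0,0,0) value=1
Op 2: merge R3<->R0 -> R3=(1,0,0,0) R0=(1,0,0,0)
Op 3: inc R1 by 1 -> R1=(0,1,0,0) value=1
Op 4: merge R2<->R3 -> R2=(1,0,0,0) R3=(1,0,0,0)
Op 5: inc R2 by 4 -> R2=(1,0,4,0) value=5
Op 6: inc R2 by 2 -> R2=(1,0,6,0) value=7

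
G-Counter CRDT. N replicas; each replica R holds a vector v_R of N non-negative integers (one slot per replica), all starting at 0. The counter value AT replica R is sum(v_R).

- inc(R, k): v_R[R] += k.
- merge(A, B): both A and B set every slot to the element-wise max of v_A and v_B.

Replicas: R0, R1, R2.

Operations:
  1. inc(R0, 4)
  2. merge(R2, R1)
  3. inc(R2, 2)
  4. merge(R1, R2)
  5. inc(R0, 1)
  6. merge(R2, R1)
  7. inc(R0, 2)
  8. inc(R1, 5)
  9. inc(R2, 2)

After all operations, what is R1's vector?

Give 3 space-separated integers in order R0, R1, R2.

Op 1: inc R0 by 4 -> R0=(4,0,0) value=4
Op 2: merge R2<->R1 -> R2=(0,0,0) R1=(0,0,0)
Op 3: inc R2 by 2 -> R2=(0,0,2) value=2
Op 4: merge R1<->R2 -> R1=(0,0,2) R2=(0,0,2)
Op 5: inc R0 by 1 -> R0=(5,0,0) value=5
Op 6: merge R2<->R1 -> R2=(0,0,2) R1=(0,0,2)
Op 7: inc R0 by 2 -> R0=(7,0,0) value=7
Op 8: inc R1 by 5 -> R1=(0,5,2) value=7
Op 9: inc R2 by 2 -> R2=(0,0,4) value=4

Answer: 0 5 2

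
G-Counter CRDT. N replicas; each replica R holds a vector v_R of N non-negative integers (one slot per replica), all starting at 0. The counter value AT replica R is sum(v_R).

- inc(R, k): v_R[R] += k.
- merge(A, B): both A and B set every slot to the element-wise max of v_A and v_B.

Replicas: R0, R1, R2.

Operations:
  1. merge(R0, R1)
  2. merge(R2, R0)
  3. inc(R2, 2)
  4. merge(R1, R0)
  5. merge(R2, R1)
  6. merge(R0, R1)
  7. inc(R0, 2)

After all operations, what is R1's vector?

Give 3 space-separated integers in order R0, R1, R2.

Answer: 0 0 2

Derivation:
Op 1: merge R0<->R1 -> R0=(0,0,0) R1=(0,0,0)
Op 2: merge R2<->R0 -> R2=(0,0,0) R0=(0,0,0)
Op 3: inc R2 by 2 -> R2=(0,0,2) value=2
Op 4: merge R1<->R0 -> R1=(0,0,0) R0=(0,0,0)
Op 5: merge R2<->R1 -> R2=(0,0,2) R1=(0,0,2)
Op 6: merge R0<->R1 -> R0=(0,0,2) R1=(0,0,2)
Op 7: inc R0 by 2 -> R0=(2,0,2) value=4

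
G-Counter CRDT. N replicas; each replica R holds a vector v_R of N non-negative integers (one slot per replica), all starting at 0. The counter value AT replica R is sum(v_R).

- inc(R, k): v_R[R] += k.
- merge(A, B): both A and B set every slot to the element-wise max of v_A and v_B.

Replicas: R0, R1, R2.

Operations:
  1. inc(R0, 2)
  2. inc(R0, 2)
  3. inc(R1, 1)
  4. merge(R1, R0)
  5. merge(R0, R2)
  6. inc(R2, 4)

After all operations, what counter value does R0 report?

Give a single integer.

Answer: 5

Derivation:
Op 1: inc R0 by 2 -> R0=(2,0,0) value=2
Op 2: inc R0 by 2 -> R0=(4,0,0) value=4
Op 3: inc R1 by 1 -> R1=(0,1,0) value=1
Op 4: merge R1<->R0 -> R1=(4,1,0) R0=(4,1,0)
Op 5: merge R0<->R2 -> R0=(4,1,0) R2=(4,1,0)
Op 6: inc R2 by 4 -> R2=(4,1,4) value=9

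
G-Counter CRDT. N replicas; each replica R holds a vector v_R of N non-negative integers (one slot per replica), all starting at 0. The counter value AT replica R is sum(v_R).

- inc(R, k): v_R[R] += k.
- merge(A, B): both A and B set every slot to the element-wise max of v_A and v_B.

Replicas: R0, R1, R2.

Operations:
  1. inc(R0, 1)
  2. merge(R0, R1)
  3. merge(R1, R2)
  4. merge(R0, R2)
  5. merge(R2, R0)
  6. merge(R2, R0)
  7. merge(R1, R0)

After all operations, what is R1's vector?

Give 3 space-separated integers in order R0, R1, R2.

Op 1: inc R0 by 1 -> R0=(1,0,0) value=1
Op 2: merge R0<->R1 -> R0=(1,0,0) R1=(1,0,0)
Op 3: merge R1<->R2 -> R1=(1,0,0) R2=(1,0,0)
Op 4: merge R0<->R2 -> R0=(1,0,0) R2=(1,0,0)
Op 5: merge R2<->R0 -> R2=(1,0,0) R0=(1,0,0)
Op 6: merge R2<->R0 -> R2=(1,0,0) R0=(1,0,0)
Op 7: merge R1<->R0 -> R1=(1,0,0) R0=(1,0,0)

Answer: 1 0 0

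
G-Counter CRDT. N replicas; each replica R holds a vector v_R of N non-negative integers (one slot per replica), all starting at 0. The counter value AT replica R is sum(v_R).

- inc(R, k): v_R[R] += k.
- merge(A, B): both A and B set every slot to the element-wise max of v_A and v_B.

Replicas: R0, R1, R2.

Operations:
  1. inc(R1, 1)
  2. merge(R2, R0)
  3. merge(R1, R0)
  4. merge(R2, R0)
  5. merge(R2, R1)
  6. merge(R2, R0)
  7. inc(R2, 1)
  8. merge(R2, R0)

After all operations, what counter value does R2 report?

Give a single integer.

Answer: 2

Derivation:
Op 1: inc R1 by 1 -> R1=(0,1,0) value=1
Op 2: merge R2<->R0 -> R2=(0,0,0) R0=(0,0,0)
Op 3: merge R1<->R0 -> R1=(0,1,0) R0=(0,1,0)
Op 4: merge R2<->R0 -> R2=(0,1,0) R0=(0,1,0)
Op 5: merge R2<->R1 -> R2=(0,1,0) R1=(0,1,0)
Op 6: merge R2<->R0 -> R2=(0,1,0) R0=(0,1,0)
Op 7: inc R2 by 1 -> R2=(0,1,1) value=2
Op 8: merge R2<->R0 -> R2=(0,1,1) R0=(0,1,1)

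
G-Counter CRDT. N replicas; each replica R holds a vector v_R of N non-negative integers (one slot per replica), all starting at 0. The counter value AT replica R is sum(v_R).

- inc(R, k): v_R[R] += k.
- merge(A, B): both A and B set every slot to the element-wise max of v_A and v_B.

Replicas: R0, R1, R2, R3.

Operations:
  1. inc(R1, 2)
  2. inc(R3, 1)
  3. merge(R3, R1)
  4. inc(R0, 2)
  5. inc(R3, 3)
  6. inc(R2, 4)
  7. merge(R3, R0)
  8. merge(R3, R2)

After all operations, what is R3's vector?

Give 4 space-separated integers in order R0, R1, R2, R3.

Op 1: inc R1 by 2 -> R1=(0,2,0,0) value=2
Op 2: inc R3 by 1 -> R3=(0,0,0,1) value=1
Op 3: merge R3<->R1 -> R3=(0,2,0,1) R1=(0,2,0,1)
Op 4: inc R0 by 2 -> R0=(2,0,0,0) value=2
Op 5: inc R3 by 3 -> R3=(0,2,0,4) value=6
Op 6: inc R2 by 4 -> R2=(0,0,4,0) value=4
Op 7: merge R3<->R0 -> R3=(2,2,0,4) R0=(2,2,0,4)
Op 8: merge R3<->R2 -> R3=(2,2,4,4) R2=(2,2,4,4)

Answer: 2 2 4 4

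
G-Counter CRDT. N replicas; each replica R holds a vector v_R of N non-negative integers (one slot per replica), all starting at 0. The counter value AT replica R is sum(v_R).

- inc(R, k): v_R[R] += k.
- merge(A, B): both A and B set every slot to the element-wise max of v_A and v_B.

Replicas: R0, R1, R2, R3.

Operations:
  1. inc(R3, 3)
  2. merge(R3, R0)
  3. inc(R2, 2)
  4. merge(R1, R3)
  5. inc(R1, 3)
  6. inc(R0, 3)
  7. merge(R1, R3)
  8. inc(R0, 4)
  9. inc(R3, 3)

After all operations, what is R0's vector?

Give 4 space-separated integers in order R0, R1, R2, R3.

Op 1: inc R3 by 3 -> R3=(0,0,0,3) value=3
Op 2: merge R3<->R0 -> R3=(0,0,0,3) R0=(0,0,0,3)
Op 3: inc R2 by 2 -> R2=(0,0,2,0) value=2
Op 4: merge R1<->R3 -> R1=(0,0,0,3) R3=(0,0,0,3)
Op 5: inc R1 by 3 -> R1=(0,3,0,3) value=6
Op 6: inc R0 by 3 -> R0=(3,0,0,3) value=6
Op 7: merge R1<->R3 -> R1=(0,3,0,3) R3=(0,3,0,3)
Op 8: inc R0 by 4 -> R0=(7,0,0,3) value=10
Op 9: inc R3 by 3 -> R3=(0,3,0,6) value=9

Answer: 7 0 0 3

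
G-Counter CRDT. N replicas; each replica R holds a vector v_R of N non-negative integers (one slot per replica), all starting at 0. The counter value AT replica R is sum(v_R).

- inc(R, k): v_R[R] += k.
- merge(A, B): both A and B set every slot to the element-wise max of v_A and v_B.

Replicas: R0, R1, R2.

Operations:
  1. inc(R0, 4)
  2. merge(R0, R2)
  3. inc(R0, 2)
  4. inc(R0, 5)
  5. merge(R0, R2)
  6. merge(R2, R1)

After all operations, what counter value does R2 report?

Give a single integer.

Answer: 11

Derivation:
Op 1: inc R0 by 4 -> R0=(4,0,0) value=4
Op 2: merge R0<->R2 -> R0=(4,0,0) R2=(4,0,0)
Op 3: inc R0 by 2 -> R0=(6,0,0) value=6
Op 4: inc R0 by 5 -> R0=(11,0,0) value=11
Op 5: merge R0<->R2 -> R0=(11,0,0) R2=(11,0,0)
Op 6: merge R2<->R1 -> R2=(11,0,0) R1=(11,0,0)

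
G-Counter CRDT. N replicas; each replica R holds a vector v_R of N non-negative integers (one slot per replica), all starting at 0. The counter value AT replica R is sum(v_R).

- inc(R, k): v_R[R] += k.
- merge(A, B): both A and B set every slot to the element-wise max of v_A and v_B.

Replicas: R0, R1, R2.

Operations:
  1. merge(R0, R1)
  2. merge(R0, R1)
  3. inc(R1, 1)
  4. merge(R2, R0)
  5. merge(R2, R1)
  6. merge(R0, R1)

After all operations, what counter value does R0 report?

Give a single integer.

Op 1: merge R0<->R1 -> R0=(0,0,0) R1=(0,0,0)
Op 2: merge R0<->R1 -> R0=(0,0,0) R1=(0,0,0)
Op 3: inc R1 by 1 -> R1=(0,1,0) value=1
Op 4: merge R2<->R0 -> R2=(0,0,0) R0=(0,0,0)
Op 5: merge R2<->R1 -> R2=(0,1,0) R1=(0,1,0)
Op 6: merge R0<->R1 -> R0=(0,1,0) R1=(0,1,0)

Answer: 1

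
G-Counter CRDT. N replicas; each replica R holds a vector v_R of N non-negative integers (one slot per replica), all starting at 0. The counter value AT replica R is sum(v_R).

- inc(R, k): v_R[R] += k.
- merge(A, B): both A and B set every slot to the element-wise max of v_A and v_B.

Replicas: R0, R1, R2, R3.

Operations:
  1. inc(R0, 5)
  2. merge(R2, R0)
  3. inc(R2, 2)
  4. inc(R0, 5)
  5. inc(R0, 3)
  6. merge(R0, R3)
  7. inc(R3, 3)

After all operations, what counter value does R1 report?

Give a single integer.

Op 1: inc R0 by 5 -> R0=(5,0,0,0) value=5
Op 2: merge R2<->R0 -> R2=(5,0,0,0) R0=(5,0,0,0)
Op 3: inc R2 by 2 -> R2=(5,0,2,0) value=7
Op 4: inc R0 by 5 -> R0=(10,0,0,0) value=10
Op 5: inc R0 by 3 -> R0=(13,0,0,0) value=13
Op 6: merge R0<->R3 -> R0=(13,0,0,0) R3=(13,0,0,0)
Op 7: inc R3 by 3 -> R3=(13,0,0,3) value=16

Answer: 0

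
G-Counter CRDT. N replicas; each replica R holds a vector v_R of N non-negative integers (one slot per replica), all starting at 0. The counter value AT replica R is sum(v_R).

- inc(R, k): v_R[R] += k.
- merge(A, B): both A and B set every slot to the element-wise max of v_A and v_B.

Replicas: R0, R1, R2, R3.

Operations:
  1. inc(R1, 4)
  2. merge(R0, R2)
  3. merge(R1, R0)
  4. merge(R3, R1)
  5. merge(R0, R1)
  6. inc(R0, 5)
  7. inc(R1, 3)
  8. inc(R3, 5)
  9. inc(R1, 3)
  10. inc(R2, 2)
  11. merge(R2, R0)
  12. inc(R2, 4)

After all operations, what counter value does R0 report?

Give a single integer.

Answer: 11

Derivation:
Op 1: inc R1 by 4 -> R1=(0,4,0,0) value=4
Op 2: merge R0<->R2 -> R0=(0,0,0,0) R2=(0,0,0,0)
Op 3: merge R1<->R0 -> R1=(0,4,0,0) R0=(0,4,0,0)
Op 4: merge R3<->R1 -> R3=(0,4,0,0) R1=(0,4,0,0)
Op 5: merge R0<->R1 -> R0=(0,4,0,0) R1=(0,4,0,0)
Op 6: inc R0 by 5 -> R0=(5,4,0,0) value=9
Op 7: inc R1 by 3 -> R1=(0,7,0,0) value=7
Op 8: inc R3 by 5 -> R3=(0,4,0,5) value=9
Op 9: inc R1 by 3 -> R1=(0,10,0,0) value=10
Op 10: inc R2 by 2 -> R2=(0,0,2,0) value=2
Op 11: merge R2<->R0 -> R2=(5,4,2,0) R0=(5,4,2,0)
Op 12: inc R2 by 4 -> R2=(5,4,6,0) value=15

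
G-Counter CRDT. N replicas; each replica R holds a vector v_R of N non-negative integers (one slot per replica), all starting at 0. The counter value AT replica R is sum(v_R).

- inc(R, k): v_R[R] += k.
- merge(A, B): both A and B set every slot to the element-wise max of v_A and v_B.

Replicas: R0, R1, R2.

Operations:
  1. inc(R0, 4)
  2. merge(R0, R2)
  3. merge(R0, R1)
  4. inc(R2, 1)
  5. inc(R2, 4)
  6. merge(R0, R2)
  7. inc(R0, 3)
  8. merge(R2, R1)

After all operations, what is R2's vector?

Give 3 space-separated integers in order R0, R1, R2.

Answer: 4 0 5

Derivation:
Op 1: inc R0 by 4 -> R0=(4,0,0) value=4
Op 2: merge R0<->R2 -> R0=(4,0,0) R2=(4,0,0)
Op 3: merge R0<->R1 -> R0=(4,0,0) R1=(4,0,0)
Op 4: inc R2 by 1 -> R2=(4,0,1) value=5
Op 5: inc R2 by 4 -> R2=(4,0,5) value=9
Op 6: merge R0<->R2 -> R0=(4,0,5) R2=(4,0,5)
Op 7: inc R0 by 3 -> R0=(7,0,5) value=12
Op 8: merge R2<->R1 -> R2=(4,0,5) R1=(4,0,5)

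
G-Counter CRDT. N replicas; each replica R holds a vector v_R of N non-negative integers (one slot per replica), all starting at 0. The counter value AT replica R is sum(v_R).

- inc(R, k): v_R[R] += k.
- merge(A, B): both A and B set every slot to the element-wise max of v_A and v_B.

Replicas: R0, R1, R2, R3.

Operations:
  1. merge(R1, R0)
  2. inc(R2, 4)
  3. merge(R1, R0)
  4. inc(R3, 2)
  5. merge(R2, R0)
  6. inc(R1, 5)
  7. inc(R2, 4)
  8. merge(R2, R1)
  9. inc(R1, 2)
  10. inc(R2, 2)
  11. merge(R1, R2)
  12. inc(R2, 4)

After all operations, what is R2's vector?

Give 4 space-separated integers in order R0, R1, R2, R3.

Answer: 0 7 14 0

Derivation:
Op 1: merge R1<->R0 -> R1=(0,0,0,0) R0=(0,0,0,0)
Op 2: inc R2 by 4 -> R2=(0,0,4,0) value=4
Op 3: merge R1<->R0 -> R1=(0,0,0,0) R0=(0,0,0,0)
Op 4: inc R3 by 2 -> R3=(0,0,0,2) value=2
Op 5: merge R2<->R0 -> R2=(0,0,4,0) R0=(0,0,4,0)
Op 6: inc R1 by 5 -> R1=(0,5,0,0) value=5
Op 7: inc R2 by 4 -> R2=(0,0,8,0) value=8
Op 8: merge R2<->R1 -> R2=(0,5,8,0) R1=(0,5,8,0)
Op 9: inc R1 by 2 -> R1=(0,7,8,0) value=15
Op 10: inc R2 by 2 -> R2=(0,5,10,0) value=15
Op 11: merge R1<->R2 -> R1=(0,7,10,0) R2=(0,7,10,0)
Op 12: inc R2 by 4 -> R2=(0,7,14,0) value=21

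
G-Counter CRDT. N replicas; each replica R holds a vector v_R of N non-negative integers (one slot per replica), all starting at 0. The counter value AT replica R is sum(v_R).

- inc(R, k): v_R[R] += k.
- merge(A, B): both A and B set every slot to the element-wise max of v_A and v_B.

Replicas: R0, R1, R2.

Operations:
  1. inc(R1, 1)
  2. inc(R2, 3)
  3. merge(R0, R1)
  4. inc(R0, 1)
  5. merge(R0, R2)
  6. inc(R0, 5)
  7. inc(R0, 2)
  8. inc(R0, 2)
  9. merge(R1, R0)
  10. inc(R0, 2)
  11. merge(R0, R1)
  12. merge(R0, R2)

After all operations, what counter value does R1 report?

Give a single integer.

Answer: 16

Derivation:
Op 1: inc R1 by 1 -> R1=(0,1,0) value=1
Op 2: inc R2 by 3 -> R2=(0,0,3) value=3
Op 3: merge R0<->R1 -> R0=(0,1,0) R1=(0,1,0)
Op 4: inc R0 by 1 -> R0=(1,1,0) value=2
Op 5: merge R0<->R2 -> R0=(1,1,3) R2=(1,1,3)
Op 6: inc R0 by 5 -> R0=(6,1,3) value=10
Op 7: inc R0 by 2 -> R0=(8,1,3) value=12
Op 8: inc R0 by 2 -> R0=(10,1,3) value=14
Op 9: merge R1<->R0 -> R1=(10,1,3) R0=(10,1,3)
Op 10: inc R0 by 2 -> R0=(12,1,3) value=16
Op 11: merge R0<->R1 -> R0=(12,1,3) R1=(12,1,3)
Op 12: merge R0<->R2 -> R0=(12,1,3) R2=(12,1,3)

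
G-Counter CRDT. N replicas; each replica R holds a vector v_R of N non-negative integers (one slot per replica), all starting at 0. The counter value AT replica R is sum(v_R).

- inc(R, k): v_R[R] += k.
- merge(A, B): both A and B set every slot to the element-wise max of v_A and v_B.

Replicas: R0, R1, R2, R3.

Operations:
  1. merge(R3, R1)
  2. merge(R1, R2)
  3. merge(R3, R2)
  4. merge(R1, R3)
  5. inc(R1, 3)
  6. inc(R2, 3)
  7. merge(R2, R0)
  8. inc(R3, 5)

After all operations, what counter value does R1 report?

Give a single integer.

Answer: 3

Derivation:
Op 1: merge R3<->R1 -> R3=(0,0,0,0) R1=(0,0,0,0)
Op 2: merge R1<->R2 -> R1=(0,0,0,0) R2=(0,0,0,0)
Op 3: merge R3<->R2 -> R3=(0,0,0,0) R2=(0,0,0,0)
Op 4: merge R1<->R3 -> R1=(0,0,0,0) R3=(0,0,0,0)
Op 5: inc R1 by 3 -> R1=(0,3,0,0) value=3
Op 6: inc R2 by 3 -> R2=(0,0,3,0) value=3
Op 7: merge R2<->R0 -> R2=(0,0,3,0) R0=(0,0,3,0)
Op 8: inc R3 by 5 -> R3=(0,0,0,5) value=5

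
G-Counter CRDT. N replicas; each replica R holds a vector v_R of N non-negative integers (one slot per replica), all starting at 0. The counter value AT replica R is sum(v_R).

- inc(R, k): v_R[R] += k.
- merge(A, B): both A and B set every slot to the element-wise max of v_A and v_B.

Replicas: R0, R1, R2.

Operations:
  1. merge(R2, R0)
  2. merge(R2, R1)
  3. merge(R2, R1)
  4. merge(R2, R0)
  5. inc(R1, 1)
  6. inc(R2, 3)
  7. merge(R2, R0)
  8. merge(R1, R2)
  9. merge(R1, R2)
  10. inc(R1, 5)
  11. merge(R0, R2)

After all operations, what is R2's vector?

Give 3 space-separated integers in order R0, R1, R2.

Op 1: merge R2<->R0 -> R2=(0,0,0) R0=(0,0,0)
Op 2: merge R2<->R1 -> R2=(0,0,0) R1=(0,0,0)
Op 3: merge R2<->R1 -> R2=(0,0,0) R1=(0,0,0)
Op 4: merge R2<->R0 -> R2=(0,0,0) R0=(0,0,0)
Op 5: inc R1 by 1 -> R1=(0,1,0) value=1
Op 6: inc R2 by 3 -> R2=(0,0,3) value=3
Op 7: merge R2<->R0 -> R2=(0,0,3) R0=(0,0,3)
Op 8: merge R1<->R2 -> R1=(0,1,3) R2=(0,1,3)
Op 9: merge R1<->R2 -> R1=(0,1,3) R2=(0,1,3)
Op 10: inc R1 by 5 -> R1=(0,6,3) value=9
Op 11: merge R0<->R2 -> R0=(0,1,3) R2=(0,1,3)

Answer: 0 1 3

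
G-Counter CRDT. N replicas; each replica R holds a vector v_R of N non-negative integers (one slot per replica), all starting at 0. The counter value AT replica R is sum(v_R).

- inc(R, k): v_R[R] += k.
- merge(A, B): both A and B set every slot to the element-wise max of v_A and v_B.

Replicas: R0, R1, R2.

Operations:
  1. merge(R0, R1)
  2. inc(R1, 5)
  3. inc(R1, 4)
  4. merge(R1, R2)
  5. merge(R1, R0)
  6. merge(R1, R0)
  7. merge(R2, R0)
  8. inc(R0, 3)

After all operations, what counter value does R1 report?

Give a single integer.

Op 1: merge R0<->R1 -> R0=(0,0,0) R1=(0,0,0)
Op 2: inc R1 by 5 -> R1=(0,5,0) value=5
Op 3: inc R1 by 4 -> R1=(0,9,0) value=9
Op 4: merge R1<->R2 -> R1=(0,9,0) R2=(0,9,0)
Op 5: merge R1<->R0 -> R1=(0,9,0) R0=(0,9,0)
Op 6: merge R1<->R0 -> R1=(0,9,0) R0=(0,9,0)
Op 7: merge R2<->R0 -> R2=(0,9,0) R0=(0,9,0)
Op 8: inc R0 by 3 -> R0=(3,9,0) value=12

Answer: 9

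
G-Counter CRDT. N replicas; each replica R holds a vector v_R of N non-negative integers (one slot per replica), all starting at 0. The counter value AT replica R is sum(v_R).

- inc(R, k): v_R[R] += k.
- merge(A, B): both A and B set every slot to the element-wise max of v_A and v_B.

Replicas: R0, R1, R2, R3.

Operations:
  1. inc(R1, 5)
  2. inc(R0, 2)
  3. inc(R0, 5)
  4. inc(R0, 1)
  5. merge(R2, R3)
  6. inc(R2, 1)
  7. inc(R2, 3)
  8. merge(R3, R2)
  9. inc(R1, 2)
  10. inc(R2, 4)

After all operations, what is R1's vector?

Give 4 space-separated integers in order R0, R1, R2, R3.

Answer: 0 7 0 0

Derivation:
Op 1: inc R1 by 5 -> R1=(0,5,0,0) value=5
Op 2: inc R0 by 2 -> R0=(2,0,0,0) value=2
Op 3: inc R0 by 5 -> R0=(7,0,0,0) value=7
Op 4: inc R0 by 1 -> R0=(8,0,0,0) value=8
Op 5: merge R2<->R3 -> R2=(0,0,0,0) R3=(0,0,0,0)
Op 6: inc R2 by 1 -> R2=(0,0,1,0) value=1
Op 7: inc R2 by 3 -> R2=(0,0,4,0) value=4
Op 8: merge R3<->R2 -> R3=(0,0,4,0) R2=(0,0,4,0)
Op 9: inc R1 by 2 -> R1=(0,7,0,0) value=7
Op 10: inc R2 by 4 -> R2=(0,0,8,0) value=8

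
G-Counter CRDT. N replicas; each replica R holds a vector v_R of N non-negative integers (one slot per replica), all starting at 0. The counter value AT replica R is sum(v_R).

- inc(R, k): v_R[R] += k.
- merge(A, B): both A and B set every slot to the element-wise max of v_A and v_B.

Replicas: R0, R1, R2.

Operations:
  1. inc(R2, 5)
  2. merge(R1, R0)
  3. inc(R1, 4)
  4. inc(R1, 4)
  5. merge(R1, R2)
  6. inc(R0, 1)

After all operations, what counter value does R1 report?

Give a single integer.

Answer: 13

Derivation:
Op 1: inc R2 by 5 -> R2=(0,0,5) value=5
Op 2: merge R1<->R0 -> R1=(0,0,0) R0=(0,0,0)
Op 3: inc R1 by 4 -> R1=(0,4,0) value=4
Op 4: inc R1 by 4 -> R1=(0,8,0) value=8
Op 5: merge R1<->R2 -> R1=(0,8,5) R2=(0,8,5)
Op 6: inc R0 by 1 -> R0=(1,0,0) value=1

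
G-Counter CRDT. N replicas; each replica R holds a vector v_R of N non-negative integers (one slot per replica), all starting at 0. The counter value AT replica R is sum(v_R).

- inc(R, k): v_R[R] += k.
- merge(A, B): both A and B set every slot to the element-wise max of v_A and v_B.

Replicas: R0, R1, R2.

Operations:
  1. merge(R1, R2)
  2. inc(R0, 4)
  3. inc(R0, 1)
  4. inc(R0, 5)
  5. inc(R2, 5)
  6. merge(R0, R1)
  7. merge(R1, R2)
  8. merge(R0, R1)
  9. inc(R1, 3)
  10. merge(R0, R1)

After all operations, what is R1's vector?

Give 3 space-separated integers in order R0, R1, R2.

Answer: 10 3 5

Derivation:
Op 1: merge R1<->R2 -> R1=(0,0,0) R2=(0,0,0)
Op 2: inc R0 by 4 -> R0=(4,0,0) value=4
Op 3: inc R0 by 1 -> R0=(5,0,0) value=5
Op 4: inc R0 by 5 -> R0=(10,0,0) value=10
Op 5: inc R2 by 5 -> R2=(0,0,5) value=5
Op 6: merge R0<->R1 -> R0=(10,0,0) R1=(10,0,0)
Op 7: merge R1<->R2 -> R1=(10,0,5) R2=(10,0,5)
Op 8: merge R0<->R1 -> R0=(10,0,5) R1=(10,0,5)
Op 9: inc R1 by 3 -> R1=(10,3,5) value=18
Op 10: merge R0<->R1 -> R0=(10,3,5) R1=(10,3,5)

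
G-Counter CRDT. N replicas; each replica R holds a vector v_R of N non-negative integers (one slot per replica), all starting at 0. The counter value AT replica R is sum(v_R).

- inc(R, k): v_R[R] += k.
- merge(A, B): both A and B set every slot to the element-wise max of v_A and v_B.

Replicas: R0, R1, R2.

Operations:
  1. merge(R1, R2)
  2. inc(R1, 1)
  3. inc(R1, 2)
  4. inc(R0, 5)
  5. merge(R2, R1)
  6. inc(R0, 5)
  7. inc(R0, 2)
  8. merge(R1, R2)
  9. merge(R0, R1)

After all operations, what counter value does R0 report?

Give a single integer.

Op 1: merge R1<->R2 -> R1=(0,0,0) R2=(0,0,0)
Op 2: inc R1 by 1 -> R1=(0,1,0) value=1
Op 3: inc R1 by 2 -> R1=(0,3,0) value=3
Op 4: inc R0 by 5 -> R0=(5,0,0) value=5
Op 5: merge R2<->R1 -> R2=(0,3,0) R1=(0,3,0)
Op 6: inc R0 by 5 -> R0=(10,0,0) value=10
Op 7: inc R0 by 2 -> R0=(12,0,0) value=12
Op 8: merge R1<->R2 -> R1=(0,3,0) R2=(0,3,0)
Op 9: merge R0<->R1 -> R0=(12,3,0) R1=(12,3,0)

Answer: 15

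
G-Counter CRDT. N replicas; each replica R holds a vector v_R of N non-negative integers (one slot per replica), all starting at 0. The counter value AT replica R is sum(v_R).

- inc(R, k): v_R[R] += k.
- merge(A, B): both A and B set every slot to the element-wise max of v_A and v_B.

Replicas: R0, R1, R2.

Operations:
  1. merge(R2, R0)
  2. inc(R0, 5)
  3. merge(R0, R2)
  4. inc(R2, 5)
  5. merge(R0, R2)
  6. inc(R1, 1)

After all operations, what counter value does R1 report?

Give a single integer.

Answer: 1

Derivation:
Op 1: merge R2<->R0 -> R2=(0,0,0) R0=(0,0,0)
Op 2: inc R0 by 5 -> R0=(5,0,0) value=5
Op 3: merge R0<->R2 -> R0=(5,0,0) R2=(5,0,0)
Op 4: inc R2 by 5 -> R2=(5,0,5) value=10
Op 5: merge R0<->R2 -> R0=(5,0,5) R2=(5,0,5)
Op 6: inc R1 by 1 -> R1=(0,1,0) value=1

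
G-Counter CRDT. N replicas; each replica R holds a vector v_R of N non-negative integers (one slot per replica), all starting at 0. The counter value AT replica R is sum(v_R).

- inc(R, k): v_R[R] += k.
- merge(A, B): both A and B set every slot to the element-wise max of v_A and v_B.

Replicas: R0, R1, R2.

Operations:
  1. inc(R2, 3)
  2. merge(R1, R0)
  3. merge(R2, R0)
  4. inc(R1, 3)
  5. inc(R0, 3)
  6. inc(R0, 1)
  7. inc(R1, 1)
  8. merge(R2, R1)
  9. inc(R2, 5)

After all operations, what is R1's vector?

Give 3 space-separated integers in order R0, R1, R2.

Answer: 0 4 3

Derivation:
Op 1: inc R2 by 3 -> R2=(0,0,3) value=3
Op 2: merge R1<->R0 -> R1=(0,0,0) R0=(0,0,0)
Op 3: merge R2<->R0 -> R2=(0,0,3) R0=(0,0,3)
Op 4: inc R1 by 3 -> R1=(0,3,0) value=3
Op 5: inc R0 by 3 -> R0=(3,0,3) value=6
Op 6: inc R0 by 1 -> R0=(4,0,3) value=7
Op 7: inc R1 by 1 -> R1=(0,4,0) value=4
Op 8: merge R2<->R1 -> R2=(0,4,3) R1=(0,4,3)
Op 9: inc R2 by 5 -> R2=(0,4,8) value=12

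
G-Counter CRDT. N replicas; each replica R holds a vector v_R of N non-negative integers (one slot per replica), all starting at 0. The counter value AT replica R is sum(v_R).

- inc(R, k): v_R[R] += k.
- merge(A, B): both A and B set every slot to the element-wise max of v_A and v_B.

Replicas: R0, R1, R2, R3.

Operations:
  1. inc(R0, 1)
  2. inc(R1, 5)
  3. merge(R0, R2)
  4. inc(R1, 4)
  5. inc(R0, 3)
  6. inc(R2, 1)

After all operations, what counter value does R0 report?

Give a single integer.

Answer: 4

Derivation:
Op 1: inc R0 by 1 -> R0=(1,0,0,0) value=1
Op 2: inc R1 by 5 -> R1=(0,5,0,0) value=5
Op 3: merge R0<->R2 -> R0=(1,0,0,0) R2=(1,0,0,0)
Op 4: inc R1 by 4 -> R1=(0,9,0,0) value=9
Op 5: inc R0 by 3 -> R0=(4,0,0,0) value=4
Op 6: inc R2 by 1 -> R2=(1,0,1,0) value=2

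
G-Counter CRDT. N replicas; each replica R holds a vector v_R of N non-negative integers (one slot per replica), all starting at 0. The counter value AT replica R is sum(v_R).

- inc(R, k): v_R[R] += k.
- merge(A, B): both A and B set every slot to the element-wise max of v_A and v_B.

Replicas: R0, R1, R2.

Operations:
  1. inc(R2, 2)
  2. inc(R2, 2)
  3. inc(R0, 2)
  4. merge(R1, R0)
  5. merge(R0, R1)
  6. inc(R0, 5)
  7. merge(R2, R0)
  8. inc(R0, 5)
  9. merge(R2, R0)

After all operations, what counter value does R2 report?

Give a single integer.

Answer: 16

Derivation:
Op 1: inc R2 by 2 -> R2=(0,0,2) value=2
Op 2: inc R2 by 2 -> R2=(0,0,4) value=4
Op 3: inc R0 by 2 -> R0=(2,0,0) value=2
Op 4: merge R1<->R0 -> R1=(2,0,0) R0=(2,0,0)
Op 5: merge R0<->R1 -> R0=(2,0,0) R1=(2,0,0)
Op 6: inc R0 by 5 -> R0=(7,0,0) value=7
Op 7: merge R2<->R0 -> R2=(7,0,4) R0=(7,0,4)
Op 8: inc R0 by 5 -> R0=(12,0,4) value=16
Op 9: merge R2<->R0 -> R2=(12,0,4) R0=(12,0,4)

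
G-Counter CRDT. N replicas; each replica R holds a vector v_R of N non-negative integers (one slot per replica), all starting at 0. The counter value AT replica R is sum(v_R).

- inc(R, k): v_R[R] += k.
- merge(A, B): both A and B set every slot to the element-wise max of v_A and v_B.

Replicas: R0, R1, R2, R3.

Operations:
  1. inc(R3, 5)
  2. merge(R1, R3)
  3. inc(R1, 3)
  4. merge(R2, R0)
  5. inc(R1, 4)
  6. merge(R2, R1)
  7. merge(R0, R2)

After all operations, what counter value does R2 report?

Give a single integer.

Answer: 12

Derivation:
Op 1: inc R3 by 5 -> R3=(0,0,0,5) value=5
Op 2: merge R1<->R3 -> R1=(0,0,0,5) R3=(0,0,0,5)
Op 3: inc R1 by 3 -> R1=(0,3,0,5) value=8
Op 4: merge R2<->R0 -> R2=(0,0,0,0) R0=(0,0,0,0)
Op 5: inc R1 by 4 -> R1=(0,7,0,5) value=12
Op 6: merge R2<->R1 -> R2=(0,7,0,5) R1=(0,7,0,5)
Op 7: merge R0<->R2 -> R0=(0,7,0,5) R2=(0,7,0,5)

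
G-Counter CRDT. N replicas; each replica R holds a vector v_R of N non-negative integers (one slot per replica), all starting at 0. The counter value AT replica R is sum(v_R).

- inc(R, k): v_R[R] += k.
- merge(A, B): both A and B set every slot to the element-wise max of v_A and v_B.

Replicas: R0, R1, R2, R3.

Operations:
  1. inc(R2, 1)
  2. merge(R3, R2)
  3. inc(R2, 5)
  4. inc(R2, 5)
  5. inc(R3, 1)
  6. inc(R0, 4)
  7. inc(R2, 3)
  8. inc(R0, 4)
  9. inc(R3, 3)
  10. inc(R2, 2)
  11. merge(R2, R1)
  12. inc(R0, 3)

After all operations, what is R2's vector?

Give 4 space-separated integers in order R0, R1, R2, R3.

Answer: 0 0 16 0

Derivation:
Op 1: inc R2 by 1 -> R2=(0,0,1,0) value=1
Op 2: merge R3<->R2 -> R3=(0,0,1,0) R2=(0,0,1,0)
Op 3: inc R2 by 5 -> R2=(0,0,6,0) value=6
Op 4: inc R2 by 5 -> R2=(0,0,11,0) value=11
Op 5: inc R3 by 1 -> R3=(0,0,1,1) value=2
Op 6: inc R0 by 4 -> R0=(4,0,0,0) value=4
Op 7: inc R2 by 3 -> R2=(0,0,14,0) value=14
Op 8: inc R0 by 4 -> R0=(8,0,0,0) value=8
Op 9: inc R3 by 3 -> R3=(0,0,1,4) value=5
Op 10: inc R2 by 2 -> R2=(0,0,16,0) value=16
Op 11: merge R2<->R1 -> R2=(0,0,16,0) R1=(0,0,16,0)
Op 12: inc R0 by 3 -> R0=(11,0,0,0) value=11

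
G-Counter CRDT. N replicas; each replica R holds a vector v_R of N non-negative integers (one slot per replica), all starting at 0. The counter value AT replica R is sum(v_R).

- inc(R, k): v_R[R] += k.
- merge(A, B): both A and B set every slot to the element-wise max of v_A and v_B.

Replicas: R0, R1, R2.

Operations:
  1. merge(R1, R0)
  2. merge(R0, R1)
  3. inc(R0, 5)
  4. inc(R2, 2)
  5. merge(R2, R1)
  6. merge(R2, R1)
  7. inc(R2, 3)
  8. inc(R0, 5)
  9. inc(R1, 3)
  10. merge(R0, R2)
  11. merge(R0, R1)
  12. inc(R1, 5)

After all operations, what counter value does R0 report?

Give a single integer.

Answer: 18

Derivation:
Op 1: merge R1<->R0 -> R1=(0,0,0) R0=(0,0,0)
Op 2: merge R0<->R1 -> R0=(0,0,0) R1=(0,0,0)
Op 3: inc R0 by 5 -> R0=(5,0,0) value=5
Op 4: inc R2 by 2 -> R2=(0,0,2) value=2
Op 5: merge R2<->R1 -> R2=(0,0,2) R1=(0,0,2)
Op 6: merge R2<->R1 -> R2=(0,0,2) R1=(0,0,2)
Op 7: inc R2 by 3 -> R2=(0,0,5) value=5
Op 8: inc R0 by 5 -> R0=(10,0,0) value=10
Op 9: inc R1 by 3 -> R1=(0,3,2) value=5
Op 10: merge R0<->R2 -> R0=(10,0,5) R2=(10,0,5)
Op 11: merge R0<->R1 -> R0=(10,3,5) R1=(10,3,5)
Op 12: inc R1 by 5 -> R1=(10,8,5) value=23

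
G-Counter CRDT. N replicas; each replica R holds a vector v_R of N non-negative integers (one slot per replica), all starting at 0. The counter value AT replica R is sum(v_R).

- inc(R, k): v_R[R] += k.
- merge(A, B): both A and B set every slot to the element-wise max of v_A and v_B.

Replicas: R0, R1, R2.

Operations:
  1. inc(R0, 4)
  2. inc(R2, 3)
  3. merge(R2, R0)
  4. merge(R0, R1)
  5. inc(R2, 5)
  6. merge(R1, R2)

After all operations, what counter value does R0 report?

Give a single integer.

Op 1: inc R0 by 4 -> R0=(4,0,0) value=4
Op 2: inc R2 by 3 -> R2=(0,0,3) value=3
Op 3: merge R2<->R0 -> R2=(4,0,3) R0=(4,0,3)
Op 4: merge R0<->R1 -> R0=(4,0,3) R1=(4,0,3)
Op 5: inc R2 by 5 -> R2=(4,0,8) value=12
Op 6: merge R1<->R2 -> R1=(4,0,8) R2=(4,0,8)

Answer: 7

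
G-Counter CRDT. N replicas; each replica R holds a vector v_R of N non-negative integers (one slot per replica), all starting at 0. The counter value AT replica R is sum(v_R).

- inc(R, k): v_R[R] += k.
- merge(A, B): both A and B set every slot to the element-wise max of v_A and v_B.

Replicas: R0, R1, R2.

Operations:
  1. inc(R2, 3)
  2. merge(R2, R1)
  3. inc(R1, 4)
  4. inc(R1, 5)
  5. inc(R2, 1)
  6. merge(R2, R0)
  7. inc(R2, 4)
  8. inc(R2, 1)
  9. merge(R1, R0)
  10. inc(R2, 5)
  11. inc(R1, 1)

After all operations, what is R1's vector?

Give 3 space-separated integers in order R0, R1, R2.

Answer: 0 10 4

Derivation:
Op 1: inc R2 by 3 -> R2=(0,0,3) value=3
Op 2: merge R2<->R1 -> R2=(0,0,3) R1=(0,0,3)
Op 3: inc R1 by 4 -> R1=(0,4,3) value=7
Op 4: inc R1 by 5 -> R1=(0,9,3) value=12
Op 5: inc R2 by 1 -> R2=(0,0,4) value=4
Op 6: merge R2<->R0 -> R2=(0,0,4) R0=(0,0,4)
Op 7: inc R2 by 4 -> R2=(0,0,8) value=8
Op 8: inc R2 by 1 -> R2=(0,0,9) value=9
Op 9: merge R1<->R0 -> R1=(0,9,4) R0=(0,9,4)
Op 10: inc R2 by 5 -> R2=(0,0,14) value=14
Op 11: inc R1 by 1 -> R1=(0,10,4) value=14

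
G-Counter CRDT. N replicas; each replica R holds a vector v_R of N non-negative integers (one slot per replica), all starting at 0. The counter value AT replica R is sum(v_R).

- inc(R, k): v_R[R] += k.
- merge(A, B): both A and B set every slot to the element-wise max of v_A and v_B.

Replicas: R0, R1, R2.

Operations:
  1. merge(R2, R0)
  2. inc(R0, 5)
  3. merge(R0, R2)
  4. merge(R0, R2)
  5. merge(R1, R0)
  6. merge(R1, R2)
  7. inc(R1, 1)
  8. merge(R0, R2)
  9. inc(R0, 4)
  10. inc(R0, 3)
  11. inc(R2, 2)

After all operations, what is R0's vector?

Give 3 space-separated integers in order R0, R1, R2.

Op 1: merge R2<->R0 -> R2=(0,0,0) R0=(0,0,0)
Op 2: inc R0 by 5 -> R0=(5,0,0) value=5
Op 3: merge R0<->R2 -> R0=(5,0,0) R2=(5,0,0)
Op 4: merge R0<->R2 -> R0=(5,0,0) R2=(5,0,0)
Op 5: merge R1<->R0 -> R1=(5,0,0) R0=(5,0,0)
Op 6: merge R1<->R2 -> R1=(5,0,0) R2=(5,0,0)
Op 7: inc R1 by 1 -> R1=(5,1,0) value=6
Op 8: merge R0<->R2 -> R0=(5,0,0) R2=(5,0,0)
Op 9: inc R0 by 4 -> R0=(9,0,0) value=9
Op 10: inc R0 by 3 -> R0=(12,0,0) value=12
Op 11: inc R2 by 2 -> R2=(5,0,2) value=7

Answer: 12 0 0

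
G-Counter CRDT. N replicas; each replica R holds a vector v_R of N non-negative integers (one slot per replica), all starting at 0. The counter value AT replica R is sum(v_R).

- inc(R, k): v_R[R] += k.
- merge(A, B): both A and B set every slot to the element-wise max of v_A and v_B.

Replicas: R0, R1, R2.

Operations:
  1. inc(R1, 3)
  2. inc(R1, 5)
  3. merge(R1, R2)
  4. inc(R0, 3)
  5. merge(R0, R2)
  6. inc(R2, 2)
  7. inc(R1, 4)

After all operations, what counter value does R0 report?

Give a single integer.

Answer: 11

Derivation:
Op 1: inc R1 by 3 -> R1=(0,3,0) value=3
Op 2: inc R1 by 5 -> R1=(0,8,0) value=8
Op 3: merge R1<->R2 -> R1=(0,8,0) R2=(0,8,0)
Op 4: inc R0 by 3 -> R0=(3,0,0) value=3
Op 5: merge R0<->R2 -> R0=(3,8,0) R2=(3,8,0)
Op 6: inc R2 by 2 -> R2=(3,8,2) value=13
Op 7: inc R1 by 4 -> R1=(0,12,0) value=12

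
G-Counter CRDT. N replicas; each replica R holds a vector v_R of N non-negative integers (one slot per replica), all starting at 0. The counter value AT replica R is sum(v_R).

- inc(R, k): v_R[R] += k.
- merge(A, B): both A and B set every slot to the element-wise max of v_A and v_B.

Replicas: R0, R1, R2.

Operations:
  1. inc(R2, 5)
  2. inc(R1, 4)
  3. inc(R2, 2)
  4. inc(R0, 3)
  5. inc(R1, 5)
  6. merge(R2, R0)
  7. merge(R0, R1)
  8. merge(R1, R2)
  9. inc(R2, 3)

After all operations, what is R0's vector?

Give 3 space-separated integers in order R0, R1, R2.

Answer: 3 9 7

Derivation:
Op 1: inc R2 by 5 -> R2=(0,0,5) value=5
Op 2: inc R1 by 4 -> R1=(0,4,0) value=4
Op 3: inc R2 by 2 -> R2=(0,0,7) value=7
Op 4: inc R0 by 3 -> R0=(3,0,0) value=3
Op 5: inc R1 by 5 -> R1=(0,9,0) value=9
Op 6: merge R2<->R0 -> R2=(3,0,7) R0=(3,0,7)
Op 7: merge R0<->R1 -> R0=(3,9,7) R1=(3,9,7)
Op 8: merge R1<->R2 -> R1=(3,9,7) R2=(3,9,7)
Op 9: inc R2 by 3 -> R2=(3,9,10) value=22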